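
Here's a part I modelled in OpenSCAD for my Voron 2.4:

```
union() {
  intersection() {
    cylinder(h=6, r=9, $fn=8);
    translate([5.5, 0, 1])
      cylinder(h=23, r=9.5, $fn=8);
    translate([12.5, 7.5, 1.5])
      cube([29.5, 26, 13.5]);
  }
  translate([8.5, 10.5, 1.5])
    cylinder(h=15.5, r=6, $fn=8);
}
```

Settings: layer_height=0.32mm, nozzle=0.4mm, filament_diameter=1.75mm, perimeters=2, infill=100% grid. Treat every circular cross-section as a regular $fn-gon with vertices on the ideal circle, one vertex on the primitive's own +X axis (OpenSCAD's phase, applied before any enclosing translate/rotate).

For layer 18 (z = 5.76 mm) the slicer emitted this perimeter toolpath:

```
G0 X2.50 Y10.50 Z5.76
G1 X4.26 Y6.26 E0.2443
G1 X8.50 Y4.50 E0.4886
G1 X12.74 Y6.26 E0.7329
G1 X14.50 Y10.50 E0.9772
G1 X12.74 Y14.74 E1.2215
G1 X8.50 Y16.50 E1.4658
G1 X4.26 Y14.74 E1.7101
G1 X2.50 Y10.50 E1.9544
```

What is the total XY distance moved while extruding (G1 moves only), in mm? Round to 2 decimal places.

Sum the Euclidean lengths of each G1 segment: total = 36.73 mm.

36.73 mm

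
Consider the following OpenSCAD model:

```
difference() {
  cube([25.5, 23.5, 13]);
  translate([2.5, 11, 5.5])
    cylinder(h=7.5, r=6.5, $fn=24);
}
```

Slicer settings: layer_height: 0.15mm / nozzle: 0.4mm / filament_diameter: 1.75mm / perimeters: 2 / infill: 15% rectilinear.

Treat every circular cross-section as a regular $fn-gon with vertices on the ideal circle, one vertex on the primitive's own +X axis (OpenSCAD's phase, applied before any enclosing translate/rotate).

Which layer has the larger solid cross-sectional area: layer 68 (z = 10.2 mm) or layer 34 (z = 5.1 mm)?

layer 34 (z = 5.1 mm)

Layer 68 (z = 10.2): the cube (footprint 25.5×23.5) is included at this height (area 599.25 mm²); the r=6.5 cylinder at (2.5, 11) contributes a regular 24-gon of circumradius 6.5 (area = (24/2)·6.500²·sin(360°/24) = 131.22 mm²); Taking the first minus the rest: starting from the 25.5×23.5 cube (599.25 mm²), the r=6.5 cylinder at (2.5, 11) partially overlaps it — only the 97.10 mm² overlap (of its 131.22 mm²) is removed, clipping the outline — area = 502.15 mm². So its area = 502.15 mm². Layer 34 (z = 5.1): the cube is present — its section is the full 25.5×23.5 rectangle (area 599.25 mm²); the cylinder at (2.5, 11) is not intersected at this z (z outside [5.5, 13]); After the difference (first − rest): none of the subtracted shapes is present at this height, so the 25.5×23.5 cube is unchanged — area = 599.25 mm². So its area = 599.25 mm². Layer 34 is larger (599.25 vs 502.15 mm²).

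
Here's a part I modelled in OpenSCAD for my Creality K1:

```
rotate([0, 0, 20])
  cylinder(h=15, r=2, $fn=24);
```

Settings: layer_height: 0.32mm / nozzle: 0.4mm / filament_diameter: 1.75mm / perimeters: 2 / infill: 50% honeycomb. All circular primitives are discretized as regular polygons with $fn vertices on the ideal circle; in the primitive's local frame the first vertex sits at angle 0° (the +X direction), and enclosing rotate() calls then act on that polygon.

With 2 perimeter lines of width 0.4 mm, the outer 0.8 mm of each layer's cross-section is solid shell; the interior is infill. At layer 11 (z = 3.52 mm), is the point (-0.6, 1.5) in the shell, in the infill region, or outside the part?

At z = 3.52 mm: the r=2 cylinder gives a regular 24-gon of circumradius 2 (constant along its height); (whole slice rotated 20° about Z — lengths, areas and connectivity unchanged). Overall, the cross-section is a single solid region. Undo the 20° rotation: the query point maps to (-0.051, 1.615) in the un-rotated model frame. The nearest boundary edge runs (0.00, 2.00)→(-0.52, 1.93); distance from the point to it = 0.38 mm. The point is inside the cross-section, 0.38 mm from the nearest boundary — within the 0.8 mm shell band (2 × 0.4).

shell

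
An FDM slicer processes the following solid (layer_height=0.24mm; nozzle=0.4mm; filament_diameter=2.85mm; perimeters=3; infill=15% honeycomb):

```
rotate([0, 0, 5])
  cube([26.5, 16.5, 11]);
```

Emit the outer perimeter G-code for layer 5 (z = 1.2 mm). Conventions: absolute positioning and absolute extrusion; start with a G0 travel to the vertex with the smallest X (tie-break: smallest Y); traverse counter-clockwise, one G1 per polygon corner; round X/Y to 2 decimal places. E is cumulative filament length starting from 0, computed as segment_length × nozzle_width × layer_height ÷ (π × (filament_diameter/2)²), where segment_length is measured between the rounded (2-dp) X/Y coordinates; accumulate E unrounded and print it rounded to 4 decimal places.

At z = 1.2 mm: the cube (footprint 26.5×16.5) is included at this height; (whole slice rotated 5° about Z — lengths, areas and connectivity unchanged). The outline is a single polygon with 4 vertices. Extrusion per mm of travel: 0.4 × 0.24 / (π × 1.425²) = 0.015048. Accumulating E over each segment gives final E = 1.2943.

G0 X-1.44 Y16.44 Z1.20
G1 X0.00 Y0.00 E0.2483
G1 X26.40 Y2.31 E0.6471
G1 X24.96 Y18.75 E0.8955
G1 X-1.44 Y16.44 E1.2943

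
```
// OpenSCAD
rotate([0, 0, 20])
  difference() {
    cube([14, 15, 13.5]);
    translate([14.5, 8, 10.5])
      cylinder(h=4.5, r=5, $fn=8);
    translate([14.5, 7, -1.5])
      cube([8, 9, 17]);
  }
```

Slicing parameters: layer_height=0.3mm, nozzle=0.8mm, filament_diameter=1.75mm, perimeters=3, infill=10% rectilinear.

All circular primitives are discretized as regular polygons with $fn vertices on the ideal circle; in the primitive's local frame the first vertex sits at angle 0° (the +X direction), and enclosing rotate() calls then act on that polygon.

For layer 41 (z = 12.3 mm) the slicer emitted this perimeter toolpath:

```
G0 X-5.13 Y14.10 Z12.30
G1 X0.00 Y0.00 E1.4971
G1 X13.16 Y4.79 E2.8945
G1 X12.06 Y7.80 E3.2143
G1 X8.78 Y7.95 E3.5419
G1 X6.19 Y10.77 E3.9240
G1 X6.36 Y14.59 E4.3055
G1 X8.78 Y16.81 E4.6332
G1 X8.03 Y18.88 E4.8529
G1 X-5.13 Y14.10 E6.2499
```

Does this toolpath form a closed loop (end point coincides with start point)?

yes

Start point (G0): (-5.13, 14.10). End point (last G1): the path returns to the start — closed.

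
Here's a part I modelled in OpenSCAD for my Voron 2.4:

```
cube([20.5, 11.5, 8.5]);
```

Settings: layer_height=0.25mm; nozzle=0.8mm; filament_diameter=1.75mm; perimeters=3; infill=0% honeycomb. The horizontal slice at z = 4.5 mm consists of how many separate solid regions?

At z = 4.5 mm: the 20.5×11.5 cube contributes its full rectangle. The result has 1 disconnected region.

1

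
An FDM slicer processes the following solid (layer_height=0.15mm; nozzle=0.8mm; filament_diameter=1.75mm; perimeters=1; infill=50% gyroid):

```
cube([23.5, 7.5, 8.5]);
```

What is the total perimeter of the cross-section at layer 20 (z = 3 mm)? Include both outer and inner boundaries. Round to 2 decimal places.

At z = 3 mm: the 23.5×7.5 cube contributes its full rectangle (perimeter 62.00 mm). Overall, the cross-section is a single solid region. Total boundary length (outer) = 62.00 mm.

62.00 mm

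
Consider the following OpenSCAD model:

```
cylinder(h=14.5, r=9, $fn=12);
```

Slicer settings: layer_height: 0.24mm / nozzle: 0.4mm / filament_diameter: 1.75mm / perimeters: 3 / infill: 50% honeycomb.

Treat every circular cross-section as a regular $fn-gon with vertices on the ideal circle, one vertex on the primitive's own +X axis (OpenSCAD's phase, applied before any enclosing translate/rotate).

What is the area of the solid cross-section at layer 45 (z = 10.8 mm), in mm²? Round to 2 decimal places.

At z = 10.8 mm: the r=9 cylinder contributes a regular 12-gon of circumradius 9 (area = (12/2)·9.000²·sin(360°/12) = 243.00 mm²). Overall, the cross-section is a single solid region. Net area = 243.00 mm².

243.00 mm²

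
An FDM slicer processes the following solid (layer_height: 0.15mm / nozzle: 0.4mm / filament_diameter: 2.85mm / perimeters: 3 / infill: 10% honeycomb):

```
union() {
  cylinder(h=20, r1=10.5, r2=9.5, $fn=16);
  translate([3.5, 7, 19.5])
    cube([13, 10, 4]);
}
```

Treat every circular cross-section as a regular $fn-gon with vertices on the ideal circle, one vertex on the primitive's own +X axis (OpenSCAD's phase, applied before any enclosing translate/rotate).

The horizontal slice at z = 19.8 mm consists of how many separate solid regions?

1

At z = 19.8 mm: the cone contributes a regular 16-gon of circumradius 9.510 (interpolated between r1=10.5 and r2=9.5 at t=0.990); the 13×10 cube at (3.5, 7) contributes its full rectangle; Taking the union: the regions partially overlap (shared area 2.64 mm²), so overlapping operands fuse into one piece — 1 connected region. The result has 1 disconnected region.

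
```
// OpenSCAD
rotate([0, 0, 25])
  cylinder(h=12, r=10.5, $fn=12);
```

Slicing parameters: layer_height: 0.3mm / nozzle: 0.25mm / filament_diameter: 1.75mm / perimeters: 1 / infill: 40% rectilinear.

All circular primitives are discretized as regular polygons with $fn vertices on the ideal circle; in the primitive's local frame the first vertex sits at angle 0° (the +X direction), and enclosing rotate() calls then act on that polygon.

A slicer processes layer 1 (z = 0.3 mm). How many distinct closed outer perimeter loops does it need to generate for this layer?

At z = 0.3 mm: the cylinder: section is a regular 12-gon, circumradius r=10.5; (rotated 25° about Z; rotation is an isometry so areas/perimeters/island counts are preserved). The result has 1 disconnected region.

1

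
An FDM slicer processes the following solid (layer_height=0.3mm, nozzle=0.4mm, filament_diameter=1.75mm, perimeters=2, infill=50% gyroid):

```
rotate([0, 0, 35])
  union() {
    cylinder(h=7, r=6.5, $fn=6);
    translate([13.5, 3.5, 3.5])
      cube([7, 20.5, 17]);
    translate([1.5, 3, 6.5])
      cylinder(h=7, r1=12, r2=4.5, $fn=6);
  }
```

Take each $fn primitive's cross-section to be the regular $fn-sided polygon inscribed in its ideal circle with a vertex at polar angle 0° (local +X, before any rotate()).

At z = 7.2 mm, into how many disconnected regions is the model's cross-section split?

2

At z = 7.2 mm: the cylinder is absent (z outside [0, 7]); the cube at (13.5, 3.5) (footprint 7×20.5) is included at this height; the cone at (1.5, 3) (r1=12→r2=4.5) has section circumradius 11.250 here — a regular 6-gon; Merging all regions: the 2 present regions are separate (no shared area or edge), so areas and boundary lengths simply add and each stays a separate island — 2 connected regions; (whole slice rotated 35° about Z — lengths, areas and connectivity unchanged). The result has 2 disconnected regions.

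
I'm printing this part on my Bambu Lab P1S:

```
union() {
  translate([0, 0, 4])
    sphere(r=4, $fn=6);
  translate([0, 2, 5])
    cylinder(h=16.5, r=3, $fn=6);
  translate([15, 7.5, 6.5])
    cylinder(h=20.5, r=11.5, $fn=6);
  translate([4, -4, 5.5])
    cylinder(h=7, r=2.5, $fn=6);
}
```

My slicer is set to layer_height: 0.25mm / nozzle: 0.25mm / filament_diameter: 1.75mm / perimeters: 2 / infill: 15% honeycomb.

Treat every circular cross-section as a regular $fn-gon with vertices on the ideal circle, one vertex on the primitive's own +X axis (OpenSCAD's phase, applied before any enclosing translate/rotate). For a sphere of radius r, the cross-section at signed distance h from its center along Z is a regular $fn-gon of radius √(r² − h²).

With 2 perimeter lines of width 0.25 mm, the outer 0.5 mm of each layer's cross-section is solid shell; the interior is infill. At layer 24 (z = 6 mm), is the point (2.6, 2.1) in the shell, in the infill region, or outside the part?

At z = 6 mm: the sphere: section is a regular 6-gon, circumradius = √(r²−h²) = √(4²−2²) = 3.464; the r=3 cylinder at (0, 2) gives a regular 6-gon of circumradius 3 (constant along its height); the cylinder at (15, 7.5) does not reach this height (z outside [6.5, 27]); the r=2.5 cylinder at (4, -4) contributes a regular 6-gon of circumradius 2.5; Combining (union): the regions partially overlap (shared area 15.32 mm²), so overlapping operands fuse into one piece — 2 connected regions. Overall, the cross-section has 2 separate islands. The nearest boundary edge runs (1.50, 4.60)→(3.00, 2.00); distance from the point to it = 0.30 mm. (Shell/infill is judged within the island containing the point — the largest one.) The point is inside the cross-section, 0.30 mm from the nearest boundary — within the 0.5 mm shell band (2 × 0.25).

shell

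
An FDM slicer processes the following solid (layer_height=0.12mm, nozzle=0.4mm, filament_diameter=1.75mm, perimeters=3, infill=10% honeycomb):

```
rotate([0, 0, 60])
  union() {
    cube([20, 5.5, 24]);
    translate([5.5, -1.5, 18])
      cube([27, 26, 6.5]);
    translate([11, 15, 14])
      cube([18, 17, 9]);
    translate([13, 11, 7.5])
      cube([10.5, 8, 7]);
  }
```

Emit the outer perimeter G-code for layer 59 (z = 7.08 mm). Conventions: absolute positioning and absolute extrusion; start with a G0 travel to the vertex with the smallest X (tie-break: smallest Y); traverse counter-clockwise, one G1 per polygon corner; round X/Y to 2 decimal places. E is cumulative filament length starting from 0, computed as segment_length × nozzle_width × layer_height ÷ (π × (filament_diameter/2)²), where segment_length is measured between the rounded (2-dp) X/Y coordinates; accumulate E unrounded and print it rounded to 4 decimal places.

G0 X-4.76 Y2.75 Z7.08
G1 X0.00 Y0.00 E0.1097
G1 X10.00 Y17.32 E0.5088
G1 X5.24 Y20.07 E0.6185
G1 X-4.76 Y2.75 E1.0176

At z = 7.08 mm: the cube (footprint 20×5.5) is included at this height; the cube at (5.5, -1.5) is not intersected at this z (z outside [18, 24.5]); the cube at (11, 15) does not reach this height (z outside [14, 23]); the cube at (13, 11) is not intersected at this z (z outside [7.5, 14.5]); Taking the union: only the 20×5.5 cube is present, so the union is just that shape — 1 connected region; (rotated 60° about Z; rotation is an isometry so areas/perimeters/island counts are preserved). The outline is a single polygon with 4 vertices. Extrusion per mm of travel: 0.4 × 0.12 / (π × 0.875²) = 0.019956. Accumulating E over each segment gives final E = 1.0176.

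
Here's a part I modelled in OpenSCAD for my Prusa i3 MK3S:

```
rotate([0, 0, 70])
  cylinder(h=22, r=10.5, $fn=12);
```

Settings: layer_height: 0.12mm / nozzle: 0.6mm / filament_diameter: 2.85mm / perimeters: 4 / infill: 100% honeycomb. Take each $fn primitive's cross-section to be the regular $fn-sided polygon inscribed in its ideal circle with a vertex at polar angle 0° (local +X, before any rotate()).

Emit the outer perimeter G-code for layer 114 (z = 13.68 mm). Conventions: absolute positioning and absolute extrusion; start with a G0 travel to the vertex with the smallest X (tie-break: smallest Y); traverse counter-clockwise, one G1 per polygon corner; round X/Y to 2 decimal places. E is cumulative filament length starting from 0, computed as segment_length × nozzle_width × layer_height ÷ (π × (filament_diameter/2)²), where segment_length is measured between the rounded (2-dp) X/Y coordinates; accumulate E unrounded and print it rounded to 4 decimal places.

At z = 13.68 mm: the r=10.5 cylinder contributes a regular 12-gon of circumradius 10.5; (whole slice rotated 70° about Z — lengths, areas and connectivity unchanged). The outline is a single polygon with 12 vertices. Extrusion per mm of travel: 0.6 × 0.12 / (π × 1.425²) = 0.011286. Accumulating E over each segment gives final E = 0.7361.

G0 X-10.34 Y-1.82 Z13.68
G1 X-8.04 Y-6.75 E0.0614
G1 X-3.59 Y-9.87 E0.1227
G1 X1.82 Y-10.34 E0.1840
G1 X6.75 Y-8.04 E0.2454
G1 X9.87 Y-3.59 E0.3068
G1 X10.34 Y1.82 E0.3681
G1 X8.04 Y6.75 E0.4295
G1 X3.59 Y9.87 E0.4908
G1 X-1.82 Y10.34 E0.5521
G1 X-6.75 Y8.04 E0.6135
G1 X-9.87 Y3.59 E0.6748
G1 X-10.34 Y-1.82 E0.7361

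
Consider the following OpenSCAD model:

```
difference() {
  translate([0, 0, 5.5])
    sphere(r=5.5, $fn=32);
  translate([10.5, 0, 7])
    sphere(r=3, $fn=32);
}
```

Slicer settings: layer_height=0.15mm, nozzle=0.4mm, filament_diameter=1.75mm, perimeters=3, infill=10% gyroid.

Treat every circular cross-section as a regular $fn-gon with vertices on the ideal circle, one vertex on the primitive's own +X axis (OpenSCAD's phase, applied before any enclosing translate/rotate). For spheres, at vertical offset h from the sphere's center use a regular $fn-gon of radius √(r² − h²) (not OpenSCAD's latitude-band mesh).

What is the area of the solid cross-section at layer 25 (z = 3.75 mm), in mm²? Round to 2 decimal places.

84.86 mm²

At z = 3.75 mm: the r=5.5 sphere slices to a regular 32-gon of circumradius 5.214 (√(r²−h²) with h=1.75 from center) (area = (32/2)·5.214²·sin(360°/32) = 84.86 mm²); the sphere at (10.5, 0) is not intersected at this z (|z−center|=3.250 > r=3); Taking the first minus the rest: none of the subtracted shapes is present at this height, so the r=5.5 sphere is unchanged — area = 84.86 mm². Overall, the cross-section is a single solid region. Net area = 84.86 mm².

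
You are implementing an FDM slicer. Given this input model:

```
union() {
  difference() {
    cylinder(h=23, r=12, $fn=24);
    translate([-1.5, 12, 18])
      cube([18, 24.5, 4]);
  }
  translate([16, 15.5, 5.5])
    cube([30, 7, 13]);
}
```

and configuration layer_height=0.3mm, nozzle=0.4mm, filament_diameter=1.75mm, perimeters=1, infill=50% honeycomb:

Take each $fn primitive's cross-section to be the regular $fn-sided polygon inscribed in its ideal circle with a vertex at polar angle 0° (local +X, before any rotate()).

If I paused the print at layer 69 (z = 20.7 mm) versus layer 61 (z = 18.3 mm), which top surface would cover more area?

layer 61 (z = 18.3 mm)

Layer 69 (z = 20.7): the cylinder: section is a regular 24-gon, circumradius r=12 (area = (24/2)·12.000²·sin(360°/24) = 447.24 mm²); the 18×24.5 cube at (-1.5, 12) contributes its full rectangle (area 441.00 mm²); Subtracting the remaining from the first: starting from the r=12 cylinder (447.24 mm²), the 18×24.5 cube at (-1.5, 12) misses the remaining region (no effect) — area = 447.24 mm²; the cube at (16, 15.5) is not intersected at this z (z outside [5.5, 18.5]); Merging all regions: only the result so far is present, so the union is just that shape — area = 447.24 mm². So its area = 447.24 mm². Layer 61 (z = 18.3): the cylinder: section is a regular 24-gon, circumradius r=12 (area = (24/2)·12.000²·sin(360°/24) = 447.24 mm²); the 18×24.5 cube at (-1.5, 12) contributes its full rectangle (area 441.00 mm²); Taking the first minus the rest: starting from the r=12 cylinder (447.24 mm²), the 18×24.5 cube at (-1.5, 12) misses the remaining region (no effect) — area = 447.24 mm²; the cube at (16, 15.5) (footprint 30×7) is included at this height (area 210.00 mm²); Merging all regions: the 2 present regions are separate (no shared area or edge), so areas and boundary lengths simply add and each stays a separate island — area = 657.24 mm². So its area = 657.24 mm². Layer 61 is larger (657.24 vs 447.24 mm²).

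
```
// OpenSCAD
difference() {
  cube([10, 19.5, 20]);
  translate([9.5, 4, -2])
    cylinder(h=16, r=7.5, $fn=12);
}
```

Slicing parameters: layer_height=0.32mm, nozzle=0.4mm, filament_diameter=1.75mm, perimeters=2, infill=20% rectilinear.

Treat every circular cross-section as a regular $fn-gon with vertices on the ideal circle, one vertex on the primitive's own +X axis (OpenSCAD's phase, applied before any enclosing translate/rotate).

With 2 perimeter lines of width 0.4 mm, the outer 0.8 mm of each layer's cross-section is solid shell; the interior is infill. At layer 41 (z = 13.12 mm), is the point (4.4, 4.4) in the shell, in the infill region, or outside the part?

outside

At z = 13.12 mm: the cube is present — its section is the full 10×19.5 rectangle; the cylinder at (9.5, 4): section is a regular 12-gon, circumradius r=7.5; Taking the first minus the rest: starting from the 10×19.5 cube, the r=7.5 cylinder at (9.5, 4) partially overlaps it — only the 75.74 mm² overlap (of its 168.75 mm²) is removed, clipping the outline — 1 connected region. Overall, the cross-section is a single solid region. The nearest boundary edge runs (3.00, 7.75)→(2.00, 4.00); distance from the point to it = 2.21 mm. The point is not inside any of the regions above, so it lies outside the cross-section (2.21 mm from the nearest boundary).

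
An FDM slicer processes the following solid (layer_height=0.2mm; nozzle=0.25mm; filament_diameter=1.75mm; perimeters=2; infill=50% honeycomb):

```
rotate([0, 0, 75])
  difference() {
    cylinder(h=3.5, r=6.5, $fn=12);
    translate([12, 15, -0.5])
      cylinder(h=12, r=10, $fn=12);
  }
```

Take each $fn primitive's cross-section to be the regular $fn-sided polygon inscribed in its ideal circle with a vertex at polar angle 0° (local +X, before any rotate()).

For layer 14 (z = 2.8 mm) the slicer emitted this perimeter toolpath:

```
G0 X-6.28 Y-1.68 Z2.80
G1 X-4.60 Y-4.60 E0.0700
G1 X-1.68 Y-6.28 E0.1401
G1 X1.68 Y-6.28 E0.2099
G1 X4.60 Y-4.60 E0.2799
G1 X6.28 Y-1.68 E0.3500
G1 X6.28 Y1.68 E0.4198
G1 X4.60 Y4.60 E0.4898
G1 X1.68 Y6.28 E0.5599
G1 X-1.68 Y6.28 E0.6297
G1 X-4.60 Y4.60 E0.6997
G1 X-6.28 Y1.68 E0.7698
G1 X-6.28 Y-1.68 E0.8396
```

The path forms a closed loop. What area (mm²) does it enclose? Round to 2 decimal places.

Apply the shoelace formula to the sequence of (X, Y) vertices; enclosed area = 126.84 mm².

126.84 mm²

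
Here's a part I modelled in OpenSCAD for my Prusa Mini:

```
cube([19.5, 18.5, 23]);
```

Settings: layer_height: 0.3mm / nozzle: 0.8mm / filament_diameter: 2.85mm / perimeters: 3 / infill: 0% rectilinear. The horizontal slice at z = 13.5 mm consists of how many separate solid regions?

At z = 13.5 mm: the cube is present — its section is the full 19.5×18.5 rectangle. The result has 1 disconnected region.

1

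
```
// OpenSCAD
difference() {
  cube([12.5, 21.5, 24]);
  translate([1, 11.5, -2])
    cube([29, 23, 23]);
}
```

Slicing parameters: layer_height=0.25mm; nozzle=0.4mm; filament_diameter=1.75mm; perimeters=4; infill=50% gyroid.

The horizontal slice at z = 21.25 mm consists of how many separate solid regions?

1

At z = 21.25 mm: the cube (footprint 12.5×21.5) is included at this height; the cube at (1, 11.5) is absent (z outside [-2, 21]); After the difference (first − rest): none of the subtracted shapes is present at this height, so the 12.5×21.5 cube is unchanged — 1 connected region. The result has 1 disconnected region.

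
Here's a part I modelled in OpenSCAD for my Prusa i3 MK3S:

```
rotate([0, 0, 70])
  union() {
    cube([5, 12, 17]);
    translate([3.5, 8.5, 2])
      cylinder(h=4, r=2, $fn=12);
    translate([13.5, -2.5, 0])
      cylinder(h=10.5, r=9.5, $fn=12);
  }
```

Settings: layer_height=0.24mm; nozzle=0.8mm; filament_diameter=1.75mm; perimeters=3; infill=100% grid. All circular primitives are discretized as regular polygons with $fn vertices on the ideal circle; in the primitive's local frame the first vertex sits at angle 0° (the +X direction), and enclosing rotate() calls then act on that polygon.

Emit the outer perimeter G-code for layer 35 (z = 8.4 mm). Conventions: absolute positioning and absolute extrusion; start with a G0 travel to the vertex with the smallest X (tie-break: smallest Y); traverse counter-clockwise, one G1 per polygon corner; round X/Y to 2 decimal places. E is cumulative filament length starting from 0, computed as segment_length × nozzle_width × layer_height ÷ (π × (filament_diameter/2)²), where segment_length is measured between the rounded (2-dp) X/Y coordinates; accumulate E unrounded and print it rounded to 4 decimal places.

G0 X-11.28 Y4.10 Z8.40
G1 X0.00 Y0.00 E0.9581
G1 X1.60 Y4.39 E1.3310
G1 X3.72 Y2.90 E1.5379
G1 X8.62 Y2.48 E1.9304
G1 X13.07 Y4.55 E2.3222
G1 X15.89 Y8.58 E2.7148
G1 X16.32 Y13.48 E3.1075
G1 X14.24 Y17.94 E3.5003
G1 X10.22 Y20.76 E3.8923
G1 X5.32 Y21.19 E4.2849
G1 X0.86 Y19.11 E4.6778
G1 X-1.96 Y15.08 E5.0704
G1 X-2.39 Y10.18 E5.4630
G1 X-0.31 Y5.72 E5.8559
G1 X0.55 Y5.12 E5.9396
G1 X-9.57 Y8.80 E6.7991
G1 X-11.28 Y4.10 E7.1984

At z = 8.4 mm: the 5×12 cube contributes its full rectangle; the cylinder at (3.5, 8.5) does not reach this height (z outside [2, 6]); the cylinder at (13.5, -2.5): section is a regular 12-gon, circumradius r=9.5; Merging all regions: the regions partially overlap (shared area 0.20 mm²), so overlapping operands fuse into one piece — 1 connected region; (rotated 70° about Z; rotation is an isometry so areas/perimeters/island counts are preserved). The outline is a single polygon with 17 vertices. Extrusion per mm of travel: 0.8 × 0.24 / (π × 0.875²) = 0.079824. Accumulating E over each segment gives final E = 7.1984.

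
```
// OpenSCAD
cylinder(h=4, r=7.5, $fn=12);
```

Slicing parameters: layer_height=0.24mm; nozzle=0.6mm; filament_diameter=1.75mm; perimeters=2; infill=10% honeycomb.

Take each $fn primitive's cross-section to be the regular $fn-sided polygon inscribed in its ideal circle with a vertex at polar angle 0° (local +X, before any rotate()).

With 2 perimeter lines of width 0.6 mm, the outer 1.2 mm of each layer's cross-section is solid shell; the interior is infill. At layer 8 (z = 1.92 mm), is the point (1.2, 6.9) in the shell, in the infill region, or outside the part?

shell

At z = 1.92 mm: the r=7.5 cylinder gives a regular 12-gon of circumradius 7.5 (constant along its height). Overall, the cross-section is a single solid region. The nearest boundary edge runs (3.75, 6.50)→(0.00, 7.50); distance from the point to it = 0.27 mm. The point is inside the cross-section, 0.27 mm from the nearest boundary — within the 1.2 mm shell band (2 × 0.6).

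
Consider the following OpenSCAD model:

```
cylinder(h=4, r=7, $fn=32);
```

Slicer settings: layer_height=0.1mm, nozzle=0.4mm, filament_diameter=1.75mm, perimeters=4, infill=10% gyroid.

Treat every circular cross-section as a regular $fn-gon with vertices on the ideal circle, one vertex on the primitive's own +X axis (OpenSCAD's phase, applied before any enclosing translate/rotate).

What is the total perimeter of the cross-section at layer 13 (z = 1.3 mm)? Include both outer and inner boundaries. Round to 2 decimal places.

At z = 1.3 mm: the cylinder: section is a regular 32-gon, circumradius r=7 (perimeter = 2·32·7.000·sin(180°/32) = 43.91 mm). Overall, the cross-section is a single solid region. Total boundary length (outer) = 43.91 mm.

43.91 mm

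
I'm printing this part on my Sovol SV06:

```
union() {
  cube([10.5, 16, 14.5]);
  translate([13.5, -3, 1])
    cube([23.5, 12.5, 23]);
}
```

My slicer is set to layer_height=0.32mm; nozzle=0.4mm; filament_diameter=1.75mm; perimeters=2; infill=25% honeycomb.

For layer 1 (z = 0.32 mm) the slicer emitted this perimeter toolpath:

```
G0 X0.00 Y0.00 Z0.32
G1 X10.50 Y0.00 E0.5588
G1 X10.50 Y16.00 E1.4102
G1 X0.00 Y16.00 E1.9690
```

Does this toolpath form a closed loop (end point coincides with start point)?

Start point (G0): (0.00, 0.00). End point (last G1): the path does not return to the start — open.

no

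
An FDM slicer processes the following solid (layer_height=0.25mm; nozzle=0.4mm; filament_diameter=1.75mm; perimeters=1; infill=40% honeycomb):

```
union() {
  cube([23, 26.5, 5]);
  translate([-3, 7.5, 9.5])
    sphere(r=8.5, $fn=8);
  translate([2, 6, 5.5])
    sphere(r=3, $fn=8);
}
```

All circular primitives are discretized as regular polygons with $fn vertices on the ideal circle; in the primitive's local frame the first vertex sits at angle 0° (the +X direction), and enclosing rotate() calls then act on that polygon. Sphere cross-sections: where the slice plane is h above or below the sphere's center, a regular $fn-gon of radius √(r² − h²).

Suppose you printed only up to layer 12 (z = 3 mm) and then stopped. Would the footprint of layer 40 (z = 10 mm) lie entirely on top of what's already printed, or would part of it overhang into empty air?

part overhangs

Compare the two slices. At z = 3: the cube is present — its section is the full 23×26.5 rectangle (area 609.50 mm²); the r=8.5 sphere at (-3, 7.5) contributes a regular 8-gon of circumradius √(8.5²−6.5²) = 5.477 (area = (8/2)·5.477²·sin(360°/8) = 84.85 mm²); the r=3 sphere at (2, 6) contributes a regular 8-gon of circumradius √(3²−2.5²) = 1.658 (area = (8/2)·1.658²·sin(360°/8) = 7.78 mm²); Merging all regions: the regions partially overlap — summed areas 702.13 mm² minus the doubly-counted overlap 21.07 mm² gives 681.06 mm² — area = 681.06 mm². At z = 10: the cube is not intersected at this z (z outside [0, 5]); the r=8.5 sphere at (-3, 7.5) contributes a regular 8-gon of circumradius √(8.5²−0.5²) = 8.485 (area = (8/2)·8.485²·sin(360°/8) = 203.65 mm²); the sphere at (2, 6) does not reach this height (|z−center|=4.500 > r=3); Taking the union: only the r=8.5 sphere at (-3, 7.5) is present, so the union is just that shape — area = 203.65 mm². Checking containment: at z = 10 the cross-section extends beyond the z = 3 cross-section by about 77.45 mm².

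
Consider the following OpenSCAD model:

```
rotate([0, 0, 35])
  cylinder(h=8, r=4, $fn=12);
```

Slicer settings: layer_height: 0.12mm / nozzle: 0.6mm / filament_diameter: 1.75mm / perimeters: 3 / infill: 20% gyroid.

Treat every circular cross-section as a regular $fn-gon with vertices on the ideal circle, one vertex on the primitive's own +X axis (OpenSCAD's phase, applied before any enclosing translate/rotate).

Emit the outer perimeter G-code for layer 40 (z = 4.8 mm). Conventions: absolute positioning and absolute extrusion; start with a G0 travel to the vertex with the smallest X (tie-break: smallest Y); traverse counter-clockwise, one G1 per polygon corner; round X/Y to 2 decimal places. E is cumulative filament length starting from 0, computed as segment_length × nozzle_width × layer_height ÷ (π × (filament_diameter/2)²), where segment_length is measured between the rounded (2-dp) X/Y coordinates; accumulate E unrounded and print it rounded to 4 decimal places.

At z = 4.8 mm: the cylinder: section is a regular 12-gon, circumradius r=4; (whole slice rotated 35° about Z — lengths, areas and connectivity unchanged). The outline is a single polygon with 12 vertices. Extrusion per mm of travel: 0.6 × 0.12 / (π × 0.875²) = 0.029934. Accumulating E over each segment gives final E = 0.7438.

G0 X-3.98 Y-0.35 Z4.80
G1 X-3.28 Y-2.29 E0.0617
G1 X-1.69 Y-3.63 E0.1240
G1 X0.35 Y-3.98 E0.1859
G1 X2.29 Y-3.28 E0.2477
G1 X3.63 Y-1.69 E0.3099
G1 X3.98 Y0.35 E0.3719
G1 X3.28 Y2.29 E0.4336
G1 X1.69 Y3.63 E0.4959
G1 X-0.35 Y3.98 E0.5578
G1 X-2.29 Y3.28 E0.6196
G1 X-3.63 Y1.69 E0.6818
G1 X-3.98 Y-0.35 E0.7438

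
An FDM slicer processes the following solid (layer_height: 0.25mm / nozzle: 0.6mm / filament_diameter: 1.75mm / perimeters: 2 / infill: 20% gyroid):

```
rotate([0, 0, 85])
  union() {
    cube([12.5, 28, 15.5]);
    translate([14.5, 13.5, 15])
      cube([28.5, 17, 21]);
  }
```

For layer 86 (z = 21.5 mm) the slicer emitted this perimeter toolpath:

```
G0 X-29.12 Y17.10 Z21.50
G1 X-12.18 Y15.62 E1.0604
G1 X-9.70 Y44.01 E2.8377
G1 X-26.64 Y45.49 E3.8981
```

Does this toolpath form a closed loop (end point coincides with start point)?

Start point (G0): (-29.12, 17.10). End point (last G1): the path does not return to the start — open.

no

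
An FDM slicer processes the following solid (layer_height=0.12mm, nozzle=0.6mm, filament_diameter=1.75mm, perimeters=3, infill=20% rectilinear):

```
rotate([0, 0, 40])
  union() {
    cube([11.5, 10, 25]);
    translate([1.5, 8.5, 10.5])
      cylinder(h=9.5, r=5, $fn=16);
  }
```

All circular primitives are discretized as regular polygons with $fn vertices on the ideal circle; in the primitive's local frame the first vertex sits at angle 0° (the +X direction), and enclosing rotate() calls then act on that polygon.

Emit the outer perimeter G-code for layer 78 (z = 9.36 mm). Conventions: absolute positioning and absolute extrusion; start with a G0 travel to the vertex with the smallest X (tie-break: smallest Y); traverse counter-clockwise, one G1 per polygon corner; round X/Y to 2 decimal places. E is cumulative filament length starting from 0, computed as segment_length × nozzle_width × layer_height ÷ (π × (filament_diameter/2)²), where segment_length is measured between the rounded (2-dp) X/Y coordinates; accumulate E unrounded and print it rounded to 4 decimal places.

At z = 9.36 mm: the cube (footprint 11.5×10) is included at this height; the cylinder at (1.5, 8.5) is not intersected at this z (z outside [10.5, 20]); Taking the union: only the 11.5×10 cube is present, so the union is just that shape — 1 connected region; (whole slice rotated 40° about Z — lengths, areas and connectivity unchanged). The outline is a single polygon with 4 vertices. Extrusion per mm of travel: 0.6 × 0.12 / (π × 0.875²) = 0.029934. Accumulating E over each segment gives final E = 1.2872.

G0 X-6.43 Y7.66 Z9.36
G1 X0.00 Y0.00 E0.2994
G1 X8.81 Y7.39 E0.6436
G1 X2.38 Y15.05 E0.9430
G1 X-6.43 Y7.66 E1.2872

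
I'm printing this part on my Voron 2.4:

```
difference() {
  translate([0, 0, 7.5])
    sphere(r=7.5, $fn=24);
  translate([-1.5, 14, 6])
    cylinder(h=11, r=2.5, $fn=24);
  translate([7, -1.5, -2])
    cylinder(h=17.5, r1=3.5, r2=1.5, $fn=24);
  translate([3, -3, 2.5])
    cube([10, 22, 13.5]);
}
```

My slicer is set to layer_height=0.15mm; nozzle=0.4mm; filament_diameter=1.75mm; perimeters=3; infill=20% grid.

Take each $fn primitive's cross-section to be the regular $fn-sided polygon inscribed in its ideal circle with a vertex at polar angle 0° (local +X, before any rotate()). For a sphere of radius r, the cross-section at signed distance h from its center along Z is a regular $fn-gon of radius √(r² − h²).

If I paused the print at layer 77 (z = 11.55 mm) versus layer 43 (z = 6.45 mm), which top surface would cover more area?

Layer 77 (z = 11.55): the r=7.5 sphere slices to a regular 24-gon of circumradius 6.312 (√(r²−h²) with h=4.05 from center) (area = (24/2)·6.312²·sin(360°/24) = 123.76 mm²); the cylinder at (-1.5, 14): section is a regular 24-gon, circumradius r=2.5 (area = (24/2)·2.500²·sin(360°/24) = 19.41 mm²); the cone at (7, -1.5): at t=0.774 of its height the radius interpolates to r₁+(r₂−r₁)t = 1.951, giving a regular 24-gon of that circumradius (area = (24/2)·1.951²·sin(360°/24) = 11.83 mm²); the cube at (3, -3) (footprint 10×22) is included at this height (area 220.00 mm²); Taking the first minus the rest: starting from the r=7.5 sphere (123.76 mm²), the r=2.5 cylinder at (-1.5, 14) misses the remaining region (no effect); the cone at (7, -1.5) partially overlaps it — only the 2.36 mm² overlap (of its 11.83 mm²) is removed, clipping the outline; the 10×22 cube at (3, -3) partially overlaps it — only the 19.58 mm² overlap (of its 220.00 mm²) is removed, clipping the outline — area = 101.82 mm². So its area = 101.82 mm². Layer 43 (z = 6.45): the sphere: section is a regular 24-gon, circumradius = √(r²−h²) = √(7.5²−1.05²) = 7.426 (area = (24/2)·7.426²·sin(360°/24) = 171.28 mm²); the cylinder at (-1.5, 14): section is a regular 24-gon, circumradius r=2.5 (area = (24/2)·2.500²·sin(360°/24) = 19.41 mm²); the cone at (7, -1.5) contributes a regular 24-gon of circumradius 2.534 (interpolated between r1=3.5 and r2=1.5 at t=0.483) (area = (24/2)·2.534²·sin(360°/24) = 19.95 mm²); the cube at (3, -3) is present — its section is the full 10×22 rectangle (area 220.00 mm²); Subtracting the remaining from the first: starting from the r=7.5 sphere (171.28 mm²), the r=2.5 cylinder at (-1.5, 14) misses the remaining region (no effect); the cone at (7, -1.5) partially overlaps it — only the 10.38 mm² overlap (of its 19.95 mm²) is removed, clipping the outline; the 10×22 cube at (3, -3) partially overlaps it — only the 24.40 mm² overlap (of its 220.00 mm²) is removed, clipping the outline — area = 136.50 mm². So its area = 136.50 mm². Layer 43 is larger (136.50 vs 101.82 mm²).

layer 43 (z = 6.45 mm)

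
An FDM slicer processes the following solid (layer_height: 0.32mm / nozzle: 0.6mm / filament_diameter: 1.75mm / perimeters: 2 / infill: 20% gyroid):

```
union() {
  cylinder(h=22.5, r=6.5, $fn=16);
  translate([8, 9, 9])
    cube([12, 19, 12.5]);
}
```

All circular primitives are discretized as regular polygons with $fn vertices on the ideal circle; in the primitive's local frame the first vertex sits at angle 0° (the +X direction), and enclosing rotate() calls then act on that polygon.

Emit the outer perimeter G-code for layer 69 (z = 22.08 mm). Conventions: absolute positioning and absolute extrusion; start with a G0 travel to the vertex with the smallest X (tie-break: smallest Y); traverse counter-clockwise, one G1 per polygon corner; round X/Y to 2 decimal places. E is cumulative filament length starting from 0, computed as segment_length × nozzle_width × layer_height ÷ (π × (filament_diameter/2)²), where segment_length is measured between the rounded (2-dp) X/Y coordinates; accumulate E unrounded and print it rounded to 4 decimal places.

At z = 22.08 mm: the cylinder: section is a regular 16-gon, circumradius r=6.5; the cube at (8, 9) is absent (z outside [9, 21.5]); Combining (union): only the r=6.5 cylinder is present, so the union is just that shape — 1 connected region. The outline is a single polygon with 16 vertices. Extrusion per mm of travel: 0.6 × 0.32 / (π × 0.875²) = 0.079824. Accumulating E over each segment gives final E = 3.2412.

G0 X-6.50 Y0.00 Z22.08
G1 X-6.01 Y-2.49 E0.2026
G1 X-4.60 Y-4.60 E0.4051
G1 X-2.49 Y-6.01 E0.6077
G1 X0.00 Y-6.50 E0.8103
G1 X2.49 Y-6.01 E1.0129
G1 X4.60 Y-4.60 E1.2154
G1 X6.01 Y-2.49 E1.4180
G1 X6.50 Y0.00 E1.6206
G1 X6.01 Y2.49 E1.8232
G1 X4.60 Y4.60 E2.0257
G1 X2.49 Y6.01 E2.2283
G1 X0.00 Y6.50 E2.4309
G1 X-2.49 Y6.01 E2.6335
G1 X-4.60 Y4.60 E2.8360
G1 X-6.01 Y2.49 E3.0386
G1 X-6.50 Y0.00 E3.2412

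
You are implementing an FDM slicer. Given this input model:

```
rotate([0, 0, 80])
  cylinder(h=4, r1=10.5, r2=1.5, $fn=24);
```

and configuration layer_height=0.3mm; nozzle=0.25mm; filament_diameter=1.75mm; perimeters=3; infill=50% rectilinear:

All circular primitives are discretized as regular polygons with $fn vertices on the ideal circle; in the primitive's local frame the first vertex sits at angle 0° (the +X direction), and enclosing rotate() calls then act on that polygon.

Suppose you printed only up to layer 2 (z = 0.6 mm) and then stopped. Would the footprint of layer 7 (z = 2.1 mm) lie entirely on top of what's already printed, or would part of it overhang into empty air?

entirely on top

Compare the two slices. At z = 0.6: the cone: at t=0.150 of its height the radius interpolates to r₁+(r₂−r₁)t = 9.150, giving a regular 24-gon of that circumradius (area = (24/2)·9.150²·sin(360°/24) = 260.03 mm²); (whole slice rotated 80° about Z — lengths, areas and connectivity unchanged). At z = 2.1: the cone (r1=10.5→r2=1.5) has section circumradius 5.775 here — a regular 24-gon (area = (24/2)·5.775²·sin(360°/24) = 103.58 mm²); (rotated 80° about Z; rotation is an isometry so areas/perimeters/island counts are preserved). Checking containment: the cross-section at z = 2.1 is a subset of the cross-section at z = 0.6.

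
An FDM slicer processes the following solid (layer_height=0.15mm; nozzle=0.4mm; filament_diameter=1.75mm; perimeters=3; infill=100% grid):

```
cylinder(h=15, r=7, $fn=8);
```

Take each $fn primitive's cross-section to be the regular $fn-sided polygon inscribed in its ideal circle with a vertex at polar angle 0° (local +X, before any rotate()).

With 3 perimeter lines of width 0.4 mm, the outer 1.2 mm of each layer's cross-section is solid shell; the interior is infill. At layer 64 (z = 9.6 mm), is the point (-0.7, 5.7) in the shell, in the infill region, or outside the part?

At z = 9.6 mm: the r=7 cylinder gives a regular 8-gon of circumradius 7 (constant along its height). Overall, the cross-section is a single solid region. The nearest boundary edge runs (0.00, 7.00)→(-4.95, 4.95); distance from the point to it = 0.93 mm. The point is inside the cross-section, 0.93 mm from the nearest boundary — within the 1.2 mm shell band (3 × 0.4).

shell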